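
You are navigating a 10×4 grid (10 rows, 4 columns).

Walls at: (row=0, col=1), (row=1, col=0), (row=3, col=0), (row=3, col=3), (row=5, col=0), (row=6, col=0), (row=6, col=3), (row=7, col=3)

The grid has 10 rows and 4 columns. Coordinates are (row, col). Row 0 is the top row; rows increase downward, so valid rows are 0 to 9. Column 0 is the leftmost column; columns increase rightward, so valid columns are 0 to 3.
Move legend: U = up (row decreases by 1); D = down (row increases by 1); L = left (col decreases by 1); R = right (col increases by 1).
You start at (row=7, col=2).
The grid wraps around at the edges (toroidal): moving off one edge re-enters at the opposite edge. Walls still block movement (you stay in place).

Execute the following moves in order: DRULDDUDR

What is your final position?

Start: (row=7, col=2)
  D (down): (row=7, col=2) -> (row=8, col=2)
  R (right): (row=8, col=2) -> (row=8, col=3)
  U (up): blocked, stay at (row=8, col=3)
  L (left): (row=8, col=3) -> (row=8, col=2)
  D (down): (row=8, col=2) -> (row=9, col=2)
  D (down): (row=9, col=2) -> (row=0, col=2)
  U (up): (row=0, col=2) -> (row=9, col=2)
  D (down): (row=9, col=2) -> (row=0, col=2)
  R (right): (row=0, col=2) -> (row=0, col=3)
Final: (row=0, col=3)

Answer: Final position: (row=0, col=3)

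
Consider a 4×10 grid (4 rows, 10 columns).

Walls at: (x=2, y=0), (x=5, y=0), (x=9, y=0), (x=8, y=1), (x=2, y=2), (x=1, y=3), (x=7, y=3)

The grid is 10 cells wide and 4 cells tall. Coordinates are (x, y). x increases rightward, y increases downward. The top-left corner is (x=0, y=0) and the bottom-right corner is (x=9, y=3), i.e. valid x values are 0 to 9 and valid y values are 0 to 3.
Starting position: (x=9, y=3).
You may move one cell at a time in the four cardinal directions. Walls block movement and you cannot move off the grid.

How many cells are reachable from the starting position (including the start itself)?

Answer: Reachable cells: 33

Derivation:
BFS flood-fill from (x=9, y=3):
  Distance 0: (x=9, y=3)
  Distance 1: (x=9, y=2), (x=8, y=3)
  Distance 2: (x=9, y=1), (x=8, y=2)
  Distance 3: (x=7, y=2)
  Distance 4: (x=7, y=1), (x=6, y=2)
  Distance 5: (x=7, y=0), (x=6, y=1), (x=5, y=2), (x=6, y=3)
  Distance 6: (x=6, y=0), (x=8, y=0), (x=5, y=1), (x=4, y=2), (x=5, y=3)
  Distance 7: (x=4, y=1), (x=3, y=2), (x=4, y=3)
  Distance 8: (x=4, y=0), (x=3, y=1), (x=3, y=3)
  Distance 9: (x=3, y=0), (x=2, y=1), (x=2, y=3)
  Distance 10: (x=1, y=1)
  Distance 11: (x=1, y=0), (x=0, y=1), (x=1, y=2)
  Distance 12: (x=0, y=0), (x=0, y=2)
  Distance 13: (x=0, y=3)
Total reachable: 33 (grid has 33 open cells total)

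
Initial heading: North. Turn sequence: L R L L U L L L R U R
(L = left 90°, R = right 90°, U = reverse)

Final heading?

Answer: Final heading: East

Derivation:
Start: North
  L (left (90° counter-clockwise)) -> West
  R (right (90° clockwise)) -> North
  L (left (90° counter-clockwise)) -> West
  L (left (90° counter-clockwise)) -> South
  U (U-turn (180°)) -> North
  L (left (90° counter-clockwise)) -> West
  L (left (90° counter-clockwise)) -> South
  L (left (90° counter-clockwise)) -> East
  R (right (90° clockwise)) -> South
  U (U-turn (180°)) -> North
  R (right (90° clockwise)) -> East
Final: East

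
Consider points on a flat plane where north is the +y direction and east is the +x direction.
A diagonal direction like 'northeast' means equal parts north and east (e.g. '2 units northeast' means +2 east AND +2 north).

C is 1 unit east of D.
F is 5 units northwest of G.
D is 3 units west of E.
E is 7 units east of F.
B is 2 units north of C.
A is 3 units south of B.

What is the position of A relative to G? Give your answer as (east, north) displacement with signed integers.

Answer: A is at (east=0, north=4) relative to G.

Derivation:
Place G at the origin (east=0, north=0).
  F is 5 units northwest of G: delta (east=-5, north=+5); F at (east=-5, north=5).
  E is 7 units east of F: delta (east=+7, north=+0); E at (east=2, north=5).
  D is 3 units west of E: delta (east=-3, north=+0); D at (east=-1, north=5).
  C is 1 unit east of D: delta (east=+1, north=+0); C at (east=0, north=5).
  B is 2 units north of C: delta (east=+0, north=+2); B at (east=0, north=7).
  A is 3 units south of B: delta (east=+0, north=-3); A at (east=0, north=4).
Therefore A relative to G: (east=0, north=4).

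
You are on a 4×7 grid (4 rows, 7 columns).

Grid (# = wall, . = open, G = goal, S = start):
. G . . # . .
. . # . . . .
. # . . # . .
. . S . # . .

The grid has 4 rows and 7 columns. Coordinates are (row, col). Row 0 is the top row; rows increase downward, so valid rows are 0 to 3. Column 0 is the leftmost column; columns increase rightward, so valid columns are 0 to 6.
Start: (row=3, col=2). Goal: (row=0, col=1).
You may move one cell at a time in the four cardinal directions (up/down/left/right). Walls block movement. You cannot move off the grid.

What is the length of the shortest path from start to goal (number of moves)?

BFS from (row=3, col=2) until reaching (row=0, col=1):
  Distance 0: (row=3, col=2)
  Distance 1: (row=2, col=2), (row=3, col=1), (row=3, col=3)
  Distance 2: (row=2, col=3), (row=3, col=0)
  Distance 3: (row=1, col=3), (row=2, col=0)
  Distance 4: (row=0, col=3), (row=1, col=0), (row=1, col=4)
  Distance 5: (row=0, col=0), (row=0, col=2), (row=1, col=1), (row=1, col=5)
  Distance 6: (row=0, col=1), (row=0, col=5), (row=1, col=6), (row=2, col=5)  <- goal reached here
One shortest path (6 moves): (row=3, col=2) -> (row=3, col=1) -> (row=3, col=0) -> (row=2, col=0) -> (row=1, col=0) -> (row=1, col=1) -> (row=0, col=1)

Answer: Shortest path length: 6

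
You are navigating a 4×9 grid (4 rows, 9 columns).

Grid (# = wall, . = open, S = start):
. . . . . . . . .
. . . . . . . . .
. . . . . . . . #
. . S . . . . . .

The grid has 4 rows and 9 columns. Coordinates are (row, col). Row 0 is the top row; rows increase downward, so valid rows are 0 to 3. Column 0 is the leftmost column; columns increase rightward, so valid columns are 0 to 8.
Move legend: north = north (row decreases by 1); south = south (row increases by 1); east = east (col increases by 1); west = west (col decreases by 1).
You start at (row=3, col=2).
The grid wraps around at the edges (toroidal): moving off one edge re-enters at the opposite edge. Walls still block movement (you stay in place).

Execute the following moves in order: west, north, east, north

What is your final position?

Start: (row=3, col=2)
  west (west): (row=3, col=2) -> (row=3, col=1)
  north (north): (row=3, col=1) -> (row=2, col=1)
  east (east): (row=2, col=1) -> (row=2, col=2)
  north (north): (row=2, col=2) -> (row=1, col=2)
Final: (row=1, col=2)

Answer: Final position: (row=1, col=2)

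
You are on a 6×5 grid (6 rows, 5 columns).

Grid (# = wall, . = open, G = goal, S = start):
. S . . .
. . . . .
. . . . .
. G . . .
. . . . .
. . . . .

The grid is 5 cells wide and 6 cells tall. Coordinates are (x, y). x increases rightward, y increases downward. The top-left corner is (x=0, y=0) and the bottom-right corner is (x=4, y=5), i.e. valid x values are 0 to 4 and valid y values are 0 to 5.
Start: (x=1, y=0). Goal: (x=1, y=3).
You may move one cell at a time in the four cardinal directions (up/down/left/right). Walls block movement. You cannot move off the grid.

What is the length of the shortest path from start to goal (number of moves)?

Answer: Shortest path length: 3

Derivation:
BFS from (x=1, y=0) until reaching (x=1, y=3):
  Distance 0: (x=1, y=0)
  Distance 1: (x=0, y=0), (x=2, y=0), (x=1, y=1)
  Distance 2: (x=3, y=0), (x=0, y=1), (x=2, y=1), (x=1, y=2)
  Distance 3: (x=4, y=0), (x=3, y=1), (x=0, y=2), (x=2, y=2), (x=1, y=3)  <- goal reached here
One shortest path (3 moves): (x=1, y=0) -> (x=1, y=1) -> (x=1, y=2) -> (x=1, y=3)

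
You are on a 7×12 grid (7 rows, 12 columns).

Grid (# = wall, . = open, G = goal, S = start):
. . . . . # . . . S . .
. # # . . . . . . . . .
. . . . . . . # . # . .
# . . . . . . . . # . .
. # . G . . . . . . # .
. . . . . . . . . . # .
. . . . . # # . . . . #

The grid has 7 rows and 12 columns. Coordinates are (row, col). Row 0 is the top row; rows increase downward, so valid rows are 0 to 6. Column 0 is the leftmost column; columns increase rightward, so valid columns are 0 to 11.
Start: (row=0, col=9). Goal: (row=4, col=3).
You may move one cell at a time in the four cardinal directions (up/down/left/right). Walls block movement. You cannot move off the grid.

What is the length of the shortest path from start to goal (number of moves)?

Answer: Shortest path length: 10

Derivation:
BFS from (row=0, col=9) until reaching (row=4, col=3):
  Distance 0: (row=0, col=9)
  Distance 1: (row=0, col=8), (row=0, col=10), (row=1, col=9)
  Distance 2: (row=0, col=7), (row=0, col=11), (row=1, col=8), (row=1, col=10)
  Distance 3: (row=0, col=6), (row=1, col=7), (row=1, col=11), (row=2, col=8), (row=2, col=10)
  Distance 4: (row=1, col=6), (row=2, col=11), (row=3, col=8), (row=3, col=10)
  Distance 5: (row=1, col=5), (row=2, col=6), (row=3, col=7), (row=3, col=11), (row=4, col=8)
  Distance 6: (row=1, col=4), (row=2, col=5), (row=3, col=6), (row=4, col=7), (row=4, col=9), (row=4, col=11), (row=5, col=8)
  Distance 7: (row=0, col=4), (row=1, col=3), (row=2, col=4), (row=3, col=5), (row=4, col=6), (row=5, col=7), (row=5, col=9), (row=5, col=11), (row=6, col=8)
  Distance 8: (row=0, col=3), (row=2, col=3), (row=3, col=4), (row=4, col=5), (row=5, col=6), (row=6, col=7), (row=6, col=9)
  Distance 9: (row=0, col=2), (row=2, col=2), (row=3, col=3), (row=4, col=4), (row=5, col=5), (row=6, col=10)
  Distance 10: (row=0, col=1), (row=2, col=1), (row=3, col=2), (row=4, col=3), (row=5, col=4)  <- goal reached here
One shortest path (10 moves): (row=0, col=9) -> (row=0, col=8) -> (row=0, col=7) -> (row=0, col=6) -> (row=1, col=6) -> (row=1, col=5) -> (row=1, col=4) -> (row=1, col=3) -> (row=2, col=3) -> (row=3, col=3) -> (row=4, col=3)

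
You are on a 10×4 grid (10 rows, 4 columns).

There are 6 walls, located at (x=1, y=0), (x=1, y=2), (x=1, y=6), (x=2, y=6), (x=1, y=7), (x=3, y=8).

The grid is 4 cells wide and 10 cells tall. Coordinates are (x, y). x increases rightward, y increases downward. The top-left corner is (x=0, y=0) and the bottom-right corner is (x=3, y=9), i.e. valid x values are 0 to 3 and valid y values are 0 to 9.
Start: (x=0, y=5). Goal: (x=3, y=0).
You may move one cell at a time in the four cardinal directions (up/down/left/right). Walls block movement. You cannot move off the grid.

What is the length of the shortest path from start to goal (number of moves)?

BFS from (x=0, y=5) until reaching (x=3, y=0):
  Distance 0: (x=0, y=5)
  Distance 1: (x=0, y=4), (x=1, y=5), (x=0, y=6)
  Distance 2: (x=0, y=3), (x=1, y=4), (x=2, y=5), (x=0, y=7)
  Distance 3: (x=0, y=2), (x=1, y=3), (x=2, y=4), (x=3, y=5), (x=0, y=8)
  Distance 4: (x=0, y=1), (x=2, y=3), (x=3, y=4), (x=3, y=6), (x=1, y=8), (x=0, y=9)
  Distance 5: (x=0, y=0), (x=1, y=1), (x=2, y=2), (x=3, y=3), (x=3, y=7), (x=2, y=8), (x=1, y=9)
  Distance 6: (x=2, y=1), (x=3, y=2), (x=2, y=7), (x=2, y=9)
  Distance 7: (x=2, y=0), (x=3, y=1), (x=3, y=9)
  Distance 8: (x=3, y=0)  <- goal reached here
One shortest path (8 moves): (x=0, y=5) -> (x=1, y=5) -> (x=2, y=5) -> (x=3, y=5) -> (x=3, y=4) -> (x=3, y=3) -> (x=3, y=2) -> (x=3, y=1) -> (x=3, y=0)

Answer: Shortest path length: 8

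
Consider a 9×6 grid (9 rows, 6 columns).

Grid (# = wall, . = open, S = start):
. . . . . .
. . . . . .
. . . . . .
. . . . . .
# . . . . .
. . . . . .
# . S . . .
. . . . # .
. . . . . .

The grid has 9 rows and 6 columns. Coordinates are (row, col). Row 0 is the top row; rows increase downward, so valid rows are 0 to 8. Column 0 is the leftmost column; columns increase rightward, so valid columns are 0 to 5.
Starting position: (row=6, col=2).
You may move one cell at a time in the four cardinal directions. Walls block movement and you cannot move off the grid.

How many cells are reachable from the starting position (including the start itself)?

Answer: Reachable cells: 51

Derivation:
BFS flood-fill from (row=6, col=2):
  Distance 0: (row=6, col=2)
  Distance 1: (row=5, col=2), (row=6, col=1), (row=6, col=3), (row=7, col=2)
  Distance 2: (row=4, col=2), (row=5, col=1), (row=5, col=3), (row=6, col=4), (row=7, col=1), (row=7, col=3), (row=8, col=2)
  Distance 3: (row=3, col=2), (row=4, col=1), (row=4, col=3), (row=5, col=0), (row=5, col=4), (row=6, col=5), (row=7, col=0), (row=8, col=1), (row=8, col=3)
  Distance 4: (row=2, col=2), (row=3, col=1), (row=3, col=3), (row=4, col=4), (row=5, col=5), (row=7, col=5), (row=8, col=0), (row=8, col=4)
  Distance 5: (row=1, col=2), (row=2, col=1), (row=2, col=3), (row=3, col=0), (row=3, col=4), (row=4, col=5), (row=8, col=5)
  Distance 6: (row=0, col=2), (row=1, col=1), (row=1, col=3), (row=2, col=0), (row=2, col=4), (row=3, col=5)
  Distance 7: (row=0, col=1), (row=0, col=3), (row=1, col=0), (row=1, col=4), (row=2, col=5)
  Distance 8: (row=0, col=0), (row=0, col=4), (row=1, col=5)
  Distance 9: (row=0, col=5)
Total reachable: 51 (grid has 51 open cells total)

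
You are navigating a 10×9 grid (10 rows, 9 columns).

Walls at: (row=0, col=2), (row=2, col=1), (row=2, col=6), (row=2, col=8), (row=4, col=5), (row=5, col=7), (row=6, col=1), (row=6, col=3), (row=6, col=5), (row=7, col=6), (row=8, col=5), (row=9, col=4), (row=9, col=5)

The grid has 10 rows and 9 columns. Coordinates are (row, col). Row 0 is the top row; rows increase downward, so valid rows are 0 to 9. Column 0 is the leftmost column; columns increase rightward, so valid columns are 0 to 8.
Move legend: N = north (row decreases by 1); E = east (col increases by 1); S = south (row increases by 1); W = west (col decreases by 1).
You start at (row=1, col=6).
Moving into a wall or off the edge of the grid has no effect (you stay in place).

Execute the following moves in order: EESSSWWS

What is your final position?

Start: (row=1, col=6)
  E (east): (row=1, col=6) -> (row=1, col=7)
  E (east): (row=1, col=7) -> (row=1, col=8)
  [×3]S (south): blocked, stay at (row=1, col=8)
  W (west): (row=1, col=8) -> (row=1, col=7)
  W (west): (row=1, col=7) -> (row=1, col=6)
  S (south): blocked, stay at (row=1, col=6)
Final: (row=1, col=6)

Answer: Final position: (row=1, col=6)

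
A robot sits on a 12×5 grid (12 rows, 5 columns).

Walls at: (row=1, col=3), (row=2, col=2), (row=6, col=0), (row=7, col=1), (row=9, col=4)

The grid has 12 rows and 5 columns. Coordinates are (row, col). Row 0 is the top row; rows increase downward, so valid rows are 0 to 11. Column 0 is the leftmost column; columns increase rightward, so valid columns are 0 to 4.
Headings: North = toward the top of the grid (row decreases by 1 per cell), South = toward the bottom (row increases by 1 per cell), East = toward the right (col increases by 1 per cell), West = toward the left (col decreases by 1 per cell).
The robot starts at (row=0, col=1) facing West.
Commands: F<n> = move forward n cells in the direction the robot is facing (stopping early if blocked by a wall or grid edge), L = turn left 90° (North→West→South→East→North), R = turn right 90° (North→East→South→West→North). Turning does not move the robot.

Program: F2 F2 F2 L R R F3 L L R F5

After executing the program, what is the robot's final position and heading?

Answer: Final position: (row=0, col=0), facing West

Derivation:
Start: (row=0, col=1), facing West
  F2: move forward 1/2 (blocked), now at (row=0, col=0)
  F2: move forward 0/2 (blocked), now at (row=0, col=0)
  F2: move forward 0/2 (blocked), now at (row=0, col=0)
  L: turn left, now facing South
  R: turn right, now facing West
  R: turn right, now facing North
  F3: move forward 0/3 (blocked), now at (row=0, col=0)
  L: turn left, now facing West
  L: turn left, now facing South
  R: turn right, now facing West
  F5: move forward 0/5 (blocked), now at (row=0, col=0)
Final: (row=0, col=0), facing West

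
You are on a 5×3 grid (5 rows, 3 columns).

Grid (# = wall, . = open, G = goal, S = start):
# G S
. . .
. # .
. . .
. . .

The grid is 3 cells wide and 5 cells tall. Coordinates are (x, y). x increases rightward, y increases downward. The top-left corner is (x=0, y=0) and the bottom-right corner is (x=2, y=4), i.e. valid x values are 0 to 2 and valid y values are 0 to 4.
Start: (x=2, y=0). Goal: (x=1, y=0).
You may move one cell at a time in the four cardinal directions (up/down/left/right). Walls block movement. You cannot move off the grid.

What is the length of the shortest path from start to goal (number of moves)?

Answer: Shortest path length: 1

Derivation:
BFS from (x=2, y=0) until reaching (x=1, y=0):
  Distance 0: (x=2, y=0)
  Distance 1: (x=1, y=0), (x=2, y=1)  <- goal reached here
One shortest path (1 moves): (x=2, y=0) -> (x=1, y=0)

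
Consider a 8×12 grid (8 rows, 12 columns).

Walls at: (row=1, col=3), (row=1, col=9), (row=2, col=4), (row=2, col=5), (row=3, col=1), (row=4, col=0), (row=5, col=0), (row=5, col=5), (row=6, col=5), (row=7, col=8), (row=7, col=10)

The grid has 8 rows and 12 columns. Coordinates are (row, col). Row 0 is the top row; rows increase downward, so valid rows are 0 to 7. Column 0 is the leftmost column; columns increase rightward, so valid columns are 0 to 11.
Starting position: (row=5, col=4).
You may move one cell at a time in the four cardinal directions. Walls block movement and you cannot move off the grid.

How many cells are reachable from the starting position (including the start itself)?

Answer: Reachable cells: 85

Derivation:
BFS flood-fill from (row=5, col=4):
  Distance 0: (row=5, col=4)
  Distance 1: (row=4, col=4), (row=5, col=3), (row=6, col=4)
  Distance 2: (row=3, col=4), (row=4, col=3), (row=4, col=5), (row=5, col=2), (row=6, col=3), (row=7, col=4)
  Distance 3: (row=3, col=3), (row=3, col=5), (row=4, col=2), (row=4, col=6), (row=5, col=1), (row=6, col=2), (row=7, col=3), (row=7, col=5)
  Distance 4: (row=2, col=3), (row=3, col=2), (row=3, col=6), (row=4, col=1), (row=4, col=7), (row=5, col=6), (row=6, col=1), (row=7, col=2), (row=7, col=6)
  Distance 5: (row=2, col=2), (row=2, col=6), (row=3, col=7), (row=4, col=8), (row=5, col=7), (row=6, col=0), (row=6, col=6), (row=7, col=1), (row=7, col=7)
  Distance 6: (row=1, col=2), (row=1, col=6), (row=2, col=1), (row=2, col=7), (row=3, col=8), (row=4, col=9), (row=5, col=8), (row=6, col=7), (row=7, col=0)
  Distance 7: (row=0, col=2), (row=0, col=6), (row=1, col=1), (row=1, col=5), (row=1, col=7), (row=2, col=0), (row=2, col=8), (row=3, col=9), (row=4, col=10), (row=5, col=9), (row=6, col=8)
  Distance 8: (row=0, col=1), (row=0, col=3), (row=0, col=5), (row=0, col=7), (row=1, col=0), (row=1, col=4), (row=1, col=8), (row=2, col=9), (row=3, col=0), (row=3, col=10), (row=4, col=11), (row=5, col=10), (row=6, col=9)
  Distance 9: (row=0, col=0), (row=0, col=4), (row=0, col=8), (row=2, col=10), (row=3, col=11), (row=5, col=11), (row=6, col=10), (row=7, col=9)
  Distance 10: (row=0, col=9), (row=1, col=10), (row=2, col=11), (row=6, col=11)
  Distance 11: (row=0, col=10), (row=1, col=11), (row=7, col=11)
  Distance 12: (row=0, col=11)
Total reachable: 85 (grid has 85 open cells total)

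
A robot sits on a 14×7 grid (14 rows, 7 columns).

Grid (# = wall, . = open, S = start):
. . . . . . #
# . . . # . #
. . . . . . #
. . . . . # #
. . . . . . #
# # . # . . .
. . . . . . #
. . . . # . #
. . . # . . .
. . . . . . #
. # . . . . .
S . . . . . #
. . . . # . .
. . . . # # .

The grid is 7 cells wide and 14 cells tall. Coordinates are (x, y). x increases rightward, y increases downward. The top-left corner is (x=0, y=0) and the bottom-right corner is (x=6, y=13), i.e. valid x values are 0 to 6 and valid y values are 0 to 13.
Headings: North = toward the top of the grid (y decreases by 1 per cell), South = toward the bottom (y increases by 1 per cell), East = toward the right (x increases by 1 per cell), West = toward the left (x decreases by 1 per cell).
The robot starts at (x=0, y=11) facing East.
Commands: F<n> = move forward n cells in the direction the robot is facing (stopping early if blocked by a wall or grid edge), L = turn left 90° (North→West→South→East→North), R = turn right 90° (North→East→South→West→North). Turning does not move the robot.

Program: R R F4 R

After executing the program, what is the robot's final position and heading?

Start: (x=0, y=11), facing East
  R: turn right, now facing South
  R: turn right, now facing West
  F4: move forward 0/4 (blocked), now at (x=0, y=11)
  R: turn right, now facing North
Final: (x=0, y=11), facing North

Answer: Final position: (x=0, y=11), facing North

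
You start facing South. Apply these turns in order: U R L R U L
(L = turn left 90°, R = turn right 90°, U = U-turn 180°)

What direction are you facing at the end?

Answer: Final heading: South

Derivation:
Start: South
  U (U-turn (180°)) -> North
  R (right (90° clockwise)) -> East
  L (left (90° counter-clockwise)) -> North
  R (right (90° clockwise)) -> East
  U (U-turn (180°)) -> West
  L (left (90° counter-clockwise)) -> South
Final: South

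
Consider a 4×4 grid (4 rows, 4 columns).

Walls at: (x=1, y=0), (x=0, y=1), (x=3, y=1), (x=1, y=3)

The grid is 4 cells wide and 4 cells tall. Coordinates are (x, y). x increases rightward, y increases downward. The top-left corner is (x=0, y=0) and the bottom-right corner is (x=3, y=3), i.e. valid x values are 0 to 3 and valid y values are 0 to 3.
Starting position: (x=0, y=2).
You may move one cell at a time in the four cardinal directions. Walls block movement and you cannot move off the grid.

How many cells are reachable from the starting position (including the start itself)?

Answer: Reachable cells: 11

Derivation:
BFS flood-fill from (x=0, y=2):
  Distance 0: (x=0, y=2)
  Distance 1: (x=1, y=2), (x=0, y=3)
  Distance 2: (x=1, y=1), (x=2, y=2)
  Distance 3: (x=2, y=1), (x=3, y=2), (x=2, y=3)
  Distance 4: (x=2, y=0), (x=3, y=3)
  Distance 5: (x=3, y=0)
Total reachable: 11 (grid has 12 open cells total)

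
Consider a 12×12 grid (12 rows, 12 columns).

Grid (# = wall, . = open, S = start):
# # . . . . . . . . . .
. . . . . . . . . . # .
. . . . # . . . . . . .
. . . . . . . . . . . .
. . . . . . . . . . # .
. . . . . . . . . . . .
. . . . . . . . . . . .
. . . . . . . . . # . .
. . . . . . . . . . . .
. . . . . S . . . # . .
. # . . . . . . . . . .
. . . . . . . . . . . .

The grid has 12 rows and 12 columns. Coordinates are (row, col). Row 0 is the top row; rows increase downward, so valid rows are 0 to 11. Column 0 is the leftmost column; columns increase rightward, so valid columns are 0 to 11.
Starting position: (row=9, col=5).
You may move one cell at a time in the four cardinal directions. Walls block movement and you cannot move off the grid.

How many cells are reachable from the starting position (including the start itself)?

Answer: Reachable cells: 136

Derivation:
BFS flood-fill from (row=9, col=5):
  Distance 0: (row=9, col=5)
  Distance 1: (row=8, col=5), (row=9, col=4), (row=9, col=6), (row=10, col=5)
  Distance 2: (row=7, col=5), (row=8, col=4), (row=8, col=6), (row=9, col=3), (row=9, col=7), (row=10, col=4), (row=10, col=6), (row=11, col=5)
  Distance 3: (row=6, col=5), (row=7, col=4), (row=7, col=6), (row=8, col=3), (row=8, col=7), (row=9, col=2), (row=9, col=8), (row=10, col=3), (row=10, col=7), (row=11, col=4), (row=11, col=6)
  Distance 4: (row=5, col=5), (row=6, col=4), (row=6, col=6), (row=7, col=3), (row=7, col=7), (row=8, col=2), (row=8, col=8), (row=9, col=1), (row=10, col=2), (row=10, col=8), (row=11, col=3), (row=11, col=7)
  Distance 5: (row=4, col=5), (row=5, col=4), (row=5, col=6), (row=6, col=3), (row=6, col=7), (row=7, col=2), (row=7, col=8), (row=8, col=1), (row=8, col=9), (row=9, col=0), (row=10, col=9), (row=11, col=2), (row=11, col=8)
  Distance 6: (row=3, col=5), (row=4, col=4), (row=4, col=6), (row=5, col=3), (row=5, col=7), (row=6, col=2), (row=6, col=8), (row=7, col=1), (row=8, col=0), (row=8, col=10), (row=10, col=0), (row=10, col=10), (row=11, col=1), (row=11, col=9)
  Distance 7: (row=2, col=5), (row=3, col=4), (row=3, col=6), (row=4, col=3), (row=4, col=7), (row=5, col=2), (row=5, col=8), (row=6, col=1), (row=6, col=9), (row=7, col=0), (row=7, col=10), (row=8, col=11), (row=9, col=10), (row=10, col=11), (row=11, col=0), (row=11, col=10)
  Distance 8: (row=1, col=5), (row=2, col=6), (row=3, col=3), (row=3, col=7), (row=4, col=2), (row=4, col=8), (row=5, col=1), (row=5, col=9), (row=6, col=0), (row=6, col=10), (row=7, col=11), (row=9, col=11), (row=11, col=11)
  Distance 9: (row=0, col=5), (row=1, col=4), (row=1, col=6), (row=2, col=3), (row=2, col=7), (row=3, col=2), (row=3, col=8), (row=4, col=1), (row=4, col=9), (row=5, col=0), (row=5, col=10), (row=6, col=11)
  Distance 10: (row=0, col=4), (row=0, col=6), (row=1, col=3), (row=1, col=7), (row=2, col=2), (row=2, col=8), (row=3, col=1), (row=3, col=9), (row=4, col=0), (row=5, col=11)
  Distance 11: (row=0, col=3), (row=0, col=7), (row=1, col=2), (row=1, col=8), (row=2, col=1), (row=2, col=9), (row=3, col=0), (row=3, col=10), (row=4, col=11)
  Distance 12: (row=0, col=2), (row=0, col=8), (row=1, col=1), (row=1, col=9), (row=2, col=0), (row=2, col=10), (row=3, col=11)
  Distance 13: (row=0, col=9), (row=1, col=0), (row=2, col=11)
  Distance 14: (row=0, col=10), (row=1, col=11)
  Distance 15: (row=0, col=11)
Total reachable: 136 (grid has 136 open cells total)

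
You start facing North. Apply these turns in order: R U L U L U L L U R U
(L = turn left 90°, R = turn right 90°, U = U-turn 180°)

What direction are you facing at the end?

Answer: Final heading: North

Derivation:
Start: North
  R (right (90° clockwise)) -> East
  U (U-turn (180°)) -> West
  L (left (90° counter-clockwise)) -> South
  U (U-turn (180°)) -> North
  L (left (90° counter-clockwise)) -> West
  U (U-turn (180°)) -> East
  L (left (90° counter-clockwise)) -> North
  L (left (90° counter-clockwise)) -> West
  U (U-turn (180°)) -> East
  R (right (90° clockwise)) -> South
  U (U-turn (180°)) -> North
Final: North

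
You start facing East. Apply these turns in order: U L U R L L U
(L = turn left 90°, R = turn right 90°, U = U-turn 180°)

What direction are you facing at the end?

Answer: Final heading: East

Derivation:
Start: East
  U (U-turn (180°)) -> West
  L (left (90° counter-clockwise)) -> South
  U (U-turn (180°)) -> North
  R (right (90° clockwise)) -> East
  L (left (90° counter-clockwise)) -> North
  L (left (90° counter-clockwise)) -> West
  U (U-turn (180°)) -> East
Final: East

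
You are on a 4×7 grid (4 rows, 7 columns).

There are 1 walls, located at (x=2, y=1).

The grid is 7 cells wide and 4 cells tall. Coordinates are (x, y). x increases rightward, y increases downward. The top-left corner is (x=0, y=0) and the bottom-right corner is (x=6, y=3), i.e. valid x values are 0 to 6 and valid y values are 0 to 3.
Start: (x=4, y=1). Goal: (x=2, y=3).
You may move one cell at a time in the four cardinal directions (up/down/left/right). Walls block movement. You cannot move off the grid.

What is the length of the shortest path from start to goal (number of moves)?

BFS from (x=4, y=1) until reaching (x=2, y=3):
  Distance 0: (x=4, y=1)
  Distance 1: (x=4, y=0), (x=3, y=1), (x=5, y=1), (x=4, y=2)
  Distance 2: (x=3, y=0), (x=5, y=0), (x=6, y=1), (x=3, y=2), (x=5, y=2), (x=4, y=3)
  Distance 3: (x=2, y=0), (x=6, y=0), (x=2, y=2), (x=6, y=2), (x=3, y=3), (x=5, y=3)
  Distance 4: (x=1, y=0), (x=1, y=2), (x=2, y=3), (x=6, y=3)  <- goal reached here
One shortest path (4 moves): (x=4, y=1) -> (x=3, y=1) -> (x=3, y=2) -> (x=2, y=2) -> (x=2, y=3)

Answer: Shortest path length: 4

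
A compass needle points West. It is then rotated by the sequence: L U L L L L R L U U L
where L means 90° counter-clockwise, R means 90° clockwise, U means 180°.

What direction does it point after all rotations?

Start: West
  L (left (90° counter-clockwise)) -> South
  U (U-turn (180°)) -> North
  L (left (90° counter-clockwise)) -> West
  L (left (90° counter-clockwise)) -> South
  L (left (90° counter-clockwise)) -> East
  L (left (90° counter-clockwise)) -> North
  R (right (90° clockwise)) -> East
  L (left (90° counter-clockwise)) -> North
  U (U-turn (180°)) -> South
  U (U-turn (180°)) -> North
  L (left (90° counter-clockwise)) -> West
Final: West

Answer: Final heading: West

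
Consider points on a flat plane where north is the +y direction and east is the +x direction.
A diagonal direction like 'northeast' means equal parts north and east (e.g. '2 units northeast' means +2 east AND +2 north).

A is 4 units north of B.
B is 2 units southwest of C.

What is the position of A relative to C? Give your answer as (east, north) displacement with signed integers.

Answer: A is at (east=-2, north=2) relative to C.

Derivation:
Place C at the origin (east=0, north=0).
  B is 2 units southwest of C: delta (east=-2, north=-2); B at (east=-2, north=-2).
  A is 4 units north of B: delta (east=+0, north=+4); A at (east=-2, north=2).
Therefore A relative to C: (east=-2, north=2).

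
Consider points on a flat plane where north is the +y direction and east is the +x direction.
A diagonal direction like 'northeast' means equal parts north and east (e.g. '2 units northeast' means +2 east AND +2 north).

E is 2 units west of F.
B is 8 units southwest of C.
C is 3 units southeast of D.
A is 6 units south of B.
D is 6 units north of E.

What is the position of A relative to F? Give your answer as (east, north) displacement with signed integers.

Place F at the origin (east=0, north=0).
  E is 2 units west of F: delta (east=-2, north=+0); E at (east=-2, north=0).
  D is 6 units north of E: delta (east=+0, north=+6); D at (east=-2, north=6).
  C is 3 units southeast of D: delta (east=+3, north=-3); C at (east=1, north=3).
  B is 8 units southwest of C: delta (east=-8, north=-8); B at (east=-7, north=-5).
  A is 6 units south of B: delta (east=+0, north=-6); A at (east=-7, north=-11).
Therefore A relative to F: (east=-7, north=-11).

Answer: A is at (east=-7, north=-11) relative to F.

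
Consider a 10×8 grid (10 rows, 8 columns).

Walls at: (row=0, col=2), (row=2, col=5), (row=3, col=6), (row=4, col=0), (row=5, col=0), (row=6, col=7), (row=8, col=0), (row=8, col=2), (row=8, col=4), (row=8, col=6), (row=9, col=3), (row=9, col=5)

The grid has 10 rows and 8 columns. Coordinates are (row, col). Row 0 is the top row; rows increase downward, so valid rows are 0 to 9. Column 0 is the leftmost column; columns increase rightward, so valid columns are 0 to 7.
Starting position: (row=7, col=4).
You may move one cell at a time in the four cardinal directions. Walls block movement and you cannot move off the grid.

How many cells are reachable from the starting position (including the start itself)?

BFS flood-fill from (row=7, col=4):
  Distance 0: (row=7, col=4)
  Distance 1: (row=6, col=4), (row=7, col=3), (row=7, col=5)
  Distance 2: (row=5, col=4), (row=6, col=3), (row=6, col=5), (row=7, col=2), (row=7, col=6), (row=8, col=3), (row=8, col=5)
  Distance 3: (row=4, col=4), (row=5, col=3), (row=5, col=5), (row=6, col=2), (row=6, col=6), (row=7, col=1), (row=7, col=7)
  Distance 4: (row=3, col=4), (row=4, col=3), (row=4, col=5), (row=5, col=2), (row=5, col=6), (row=6, col=1), (row=7, col=0), (row=8, col=1), (row=8, col=7)
  Distance 5: (row=2, col=4), (row=3, col=3), (row=3, col=5), (row=4, col=2), (row=4, col=6), (row=5, col=1), (row=5, col=7), (row=6, col=0), (row=9, col=1), (row=9, col=7)
  Distance 6: (row=1, col=4), (row=2, col=3), (row=3, col=2), (row=4, col=1), (row=4, col=7), (row=9, col=0), (row=9, col=2), (row=9, col=6)
  Distance 7: (row=0, col=4), (row=1, col=3), (row=1, col=5), (row=2, col=2), (row=3, col=1), (row=3, col=7)
  Distance 8: (row=0, col=3), (row=0, col=5), (row=1, col=2), (row=1, col=6), (row=2, col=1), (row=2, col=7), (row=3, col=0)
  Distance 9: (row=0, col=6), (row=1, col=1), (row=1, col=7), (row=2, col=0), (row=2, col=6)
  Distance 10: (row=0, col=1), (row=0, col=7), (row=1, col=0)
  Distance 11: (row=0, col=0)
Total reachable: 67 (grid has 68 open cells total)

Answer: Reachable cells: 67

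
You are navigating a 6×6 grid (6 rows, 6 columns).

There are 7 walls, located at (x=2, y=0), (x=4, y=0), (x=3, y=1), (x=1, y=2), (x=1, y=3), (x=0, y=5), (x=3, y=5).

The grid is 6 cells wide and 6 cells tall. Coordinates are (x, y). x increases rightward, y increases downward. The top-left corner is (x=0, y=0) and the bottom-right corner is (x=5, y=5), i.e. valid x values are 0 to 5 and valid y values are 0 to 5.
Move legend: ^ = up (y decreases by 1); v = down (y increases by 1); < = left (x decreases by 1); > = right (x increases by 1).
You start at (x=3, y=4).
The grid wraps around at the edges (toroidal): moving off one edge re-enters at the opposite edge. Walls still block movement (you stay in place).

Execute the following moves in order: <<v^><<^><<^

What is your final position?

Start: (x=3, y=4)
  < (left): (x=3, y=4) -> (x=2, y=4)
  < (left): (x=2, y=4) -> (x=1, y=4)
  v (down): (x=1, y=4) -> (x=1, y=5)
  ^ (up): (x=1, y=5) -> (x=1, y=4)
  > (right): (x=1, y=4) -> (x=2, y=4)
  < (left): (x=2, y=4) -> (x=1, y=4)
  < (left): (x=1, y=4) -> (x=0, y=4)
  ^ (up): (x=0, y=4) -> (x=0, y=3)
  > (right): blocked, stay at (x=0, y=3)
  < (left): (x=0, y=3) -> (x=5, y=3)
  < (left): (x=5, y=3) -> (x=4, y=3)
  ^ (up): (x=4, y=3) -> (x=4, y=2)
Final: (x=4, y=2)

Answer: Final position: (x=4, y=2)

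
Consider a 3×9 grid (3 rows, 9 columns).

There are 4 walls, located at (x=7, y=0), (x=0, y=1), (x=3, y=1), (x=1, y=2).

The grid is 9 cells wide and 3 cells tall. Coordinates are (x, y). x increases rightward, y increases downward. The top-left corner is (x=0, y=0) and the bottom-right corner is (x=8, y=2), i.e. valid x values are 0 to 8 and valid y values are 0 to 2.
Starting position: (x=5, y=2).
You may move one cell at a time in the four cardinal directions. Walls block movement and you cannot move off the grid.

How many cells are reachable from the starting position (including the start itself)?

Answer: Reachable cells: 22

Derivation:
BFS flood-fill from (x=5, y=2):
  Distance 0: (x=5, y=2)
  Distance 1: (x=5, y=1), (x=4, y=2), (x=6, y=2)
  Distance 2: (x=5, y=0), (x=4, y=1), (x=6, y=1), (x=3, y=2), (x=7, y=2)
  Distance 3: (x=4, y=0), (x=6, y=0), (x=7, y=1), (x=2, y=2), (x=8, y=2)
  Distance 4: (x=3, y=0), (x=2, y=1), (x=8, y=1)
  Distance 5: (x=2, y=0), (x=8, y=0), (x=1, y=1)
  Distance 6: (x=1, y=0)
  Distance 7: (x=0, y=0)
Total reachable: 22 (grid has 23 open cells total)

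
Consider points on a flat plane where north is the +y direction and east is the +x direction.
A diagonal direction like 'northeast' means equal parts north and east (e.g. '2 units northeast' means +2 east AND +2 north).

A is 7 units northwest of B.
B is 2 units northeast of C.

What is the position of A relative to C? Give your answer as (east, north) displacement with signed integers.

Answer: A is at (east=-5, north=9) relative to C.

Derivation:
Place C at the origin (east=0, north=0).
  B is 2 units northeast of C: delta (east=+2, north=+2); B at (east=2, north=2).
  A is 7 units northwest of B: delta (east=-7, north=+7); A at (east=-5, north=9).
Therefore A relative to C: (east=-5, north=9).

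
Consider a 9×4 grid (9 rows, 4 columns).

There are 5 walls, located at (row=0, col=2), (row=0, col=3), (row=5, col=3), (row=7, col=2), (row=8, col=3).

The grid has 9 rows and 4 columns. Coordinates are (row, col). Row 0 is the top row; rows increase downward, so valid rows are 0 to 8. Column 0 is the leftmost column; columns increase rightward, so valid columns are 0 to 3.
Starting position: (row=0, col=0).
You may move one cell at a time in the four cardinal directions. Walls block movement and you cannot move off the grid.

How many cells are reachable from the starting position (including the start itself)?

BFS flood-fill from (row=0, col=0):
  Distance 0: (row=0, col=0)
  Distance 1: (row=0, col=1), (row=1, col=0)
  Distance 2: (row=1, col=1), (row=2, col=0)
  Distance 3: (row=1, col=2), (row=2, col=1), (row=3, col=0)
  Distance 4: (row=1, col=3), (row=2, col=2), (row=3, col=1), (row=4, col=0)
  Distance 5: (row=2, col=3), (row=3, col=2), (row=4, col=1), (row=5, col=0)
  Distance 6: (row=3, col=3), (row=4, col=2), (row=5, col=1), (row=6, col=0)
  Distance 7: (row=4, col=3), (row=5, col=2), (row=6, col=1), (row=7, col=0)
  Distance 8: (row=6, col=2), (row=7, col=1), (row=8, col=0)
  Distance 9: (row=6, col=3), (row=8, col=1)
  Distance 10: (row=7, col=3), (row=8, col=2)
Total reachable: 31 (grid has 31 open cells total)

Answer: Reachable cells: 31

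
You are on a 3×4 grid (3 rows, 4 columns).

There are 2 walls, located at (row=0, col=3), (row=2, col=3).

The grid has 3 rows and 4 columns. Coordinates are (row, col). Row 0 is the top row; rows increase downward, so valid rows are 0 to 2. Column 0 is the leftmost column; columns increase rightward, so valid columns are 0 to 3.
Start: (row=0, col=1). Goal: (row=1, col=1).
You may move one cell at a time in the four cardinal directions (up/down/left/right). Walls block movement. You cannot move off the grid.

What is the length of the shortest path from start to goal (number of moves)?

Answer: Shortest path length: 1

Derivation:
BFS from (row=0, col=1) until reaching (row=1, col=1):
  Distance 0: (row=0, col=1)
  Distance 1: (row=0, col=0), (row=0, col=2), (row=1, col=1)  <- goal reached here
One shortest path (1 moves): (row=0, col=1) -> (row=1, col=1)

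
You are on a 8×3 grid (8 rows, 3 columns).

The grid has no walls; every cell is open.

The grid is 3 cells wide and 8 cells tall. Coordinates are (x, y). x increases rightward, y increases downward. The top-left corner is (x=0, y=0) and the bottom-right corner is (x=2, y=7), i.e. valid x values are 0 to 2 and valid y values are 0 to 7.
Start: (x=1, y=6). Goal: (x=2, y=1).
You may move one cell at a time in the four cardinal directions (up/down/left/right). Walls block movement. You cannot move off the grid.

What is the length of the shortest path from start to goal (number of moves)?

BFS from (x=1, y=6) until reaching (x=2, y=1):
  Distance 0: (x=1, y=6)
  Distance 1: (x=1, y=5), (x=0, y=6), (x=2, y=6), (x=1, y=7)
  Distance 2: (x=1, y=4), (x=0, y=5), (x=2, y=5), (x=0, y=7), (x=2, y=7)
  Distance 3: (x=1, y=3), (x=0, y=4), (x=2, y=4)
  Distance 4: (x=1, y=2), (x=0, y=3), (x=2, y=3)
  Distance 5: (x=1, y=1), (x=0, y=2), (x=2, y=2)
  Distance 6: (x=1, y=0), (x=0, y=1), (x=2, y=1)  <- goal reached here
One shortest path (6 moves): (x=1, y=6) -> (x=2, y=6) -> (x=2, y=5) -> (x=2, y=4) -> (x=2, y=3) -> (x=2, y=2) -> (x=2, y=1)

Answer: Shortest path length: 6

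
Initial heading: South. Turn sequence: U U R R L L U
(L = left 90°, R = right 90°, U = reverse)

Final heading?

Answer: Final heading: North

Derivation:
Start: South
  U (U-turn (180°)) -> North
  U (U-turn (180°)) -> South
  R (right (90° clockwise)) -> West
  R (right (90° clockwise)) -> North
  L (left (90° counter-clockwise)) -> West
  L (left (90° counter-clockwise)) -> South
  U (U-turn (180°)) -> North
Final: North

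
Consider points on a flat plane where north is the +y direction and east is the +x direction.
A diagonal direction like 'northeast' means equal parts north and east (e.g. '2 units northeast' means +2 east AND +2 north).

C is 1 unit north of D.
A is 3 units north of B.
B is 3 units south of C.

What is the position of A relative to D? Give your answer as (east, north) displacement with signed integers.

Answer: A is at (east=0, north=1) relative to D.

Derivation:
Place D at the origin (east=0, north=0).
  C is 1 unit north of D: delta (east=+0, north=+1); C at (east=0, north=1).
  B is 3 units south of C: delta (east=+0, north=-3); B at (east=0, north=-2).
  A is 3 units north of B: delta (east=+0, north=+3); A at (east=0, north=1).
Therefore A relative to D: (east=0, north=1).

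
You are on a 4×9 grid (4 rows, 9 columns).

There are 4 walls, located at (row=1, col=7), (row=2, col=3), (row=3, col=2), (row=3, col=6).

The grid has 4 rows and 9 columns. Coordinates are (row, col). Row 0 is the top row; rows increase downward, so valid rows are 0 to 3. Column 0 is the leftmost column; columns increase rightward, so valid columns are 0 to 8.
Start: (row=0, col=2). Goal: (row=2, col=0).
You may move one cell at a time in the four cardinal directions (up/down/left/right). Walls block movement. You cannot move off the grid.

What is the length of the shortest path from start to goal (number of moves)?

BFS from (row=0, col=2) until reaching (row=2, col=0):
  Distance 0: (row=0, col=2)
  Distance 1: (row=0, col=1), (row=0, col=3), (row=1, col=2)
  Distance 2: (row=0, col=0), (row=0, col=4), (row=1, col=1), (row=1, col=3), (row=2, col=2)
  Distance 3: (row=0, col=5), (row=1, col=0), (row=1, col=4), (row=2, col=1)
  Distance 4: (row=0, col=6), (row=1, col=5), (row=2, col=0), (row=2, col=4), (row=3, col=1)  <- goal reached here
One shortest path (4 moves): (row=0, col=2) -> (row=0, col=1) -> (row=0, col=0) -> (row=1, col=0) -> (row=2, col=0)

Answer: Shortest path length: 4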